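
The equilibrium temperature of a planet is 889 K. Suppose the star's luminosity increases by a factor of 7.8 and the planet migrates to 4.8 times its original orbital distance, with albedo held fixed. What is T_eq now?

T_eq ≈ 678 K

T_eq ∝ L^(1/4) · d^(−1/2).
T′ = 889 × 7.8^(1/4) / 4.8^(1/2) = 678 K.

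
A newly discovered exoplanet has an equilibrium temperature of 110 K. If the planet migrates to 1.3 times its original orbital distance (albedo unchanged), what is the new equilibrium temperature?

T_eq ≈ 96.5 K

T_eq ∝ L^(1/4) · d^(−1/2).
T′ = 110 / 1.3^(1/2) = 96.5 K.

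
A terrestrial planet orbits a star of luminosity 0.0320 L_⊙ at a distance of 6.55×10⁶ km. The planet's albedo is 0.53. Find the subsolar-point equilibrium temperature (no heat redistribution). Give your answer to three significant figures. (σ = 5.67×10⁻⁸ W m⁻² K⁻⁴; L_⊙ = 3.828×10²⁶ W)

T_ss ≈ 659 K

d = 6.55×10⁶ km = 6.55×10⁹ m.
L = 0.0320 × 3.828×10²⁶ = 1.22×10²⁵ W.
Flux: S = L/(4πd²) = 1.22×10²⁵/(4π×(6.55×10⁹)²) = 2.27×10⁴ W m⁻².
At the subsolar point the surface absorbs S(1−A) and emits σT⁴ per unit area — no factor of 4, since only the local patch is in balance.
T = [2.27×10⁴ × 0.47 / 5.67×10⁻⁸]^(1/4) = (1.88×10¹¹)^(1/4) = 659 K.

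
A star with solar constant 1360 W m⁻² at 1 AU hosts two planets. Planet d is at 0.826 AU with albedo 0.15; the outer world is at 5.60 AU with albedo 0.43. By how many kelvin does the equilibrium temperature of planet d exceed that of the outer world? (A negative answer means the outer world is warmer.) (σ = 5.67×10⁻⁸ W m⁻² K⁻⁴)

ΔT ≈ 191.8 K

T_eq = [S₀(1−A)/(4σd²)]^(1/4), so T ∝ (1−A)^(1/4) / √d.
T₁ = [1360×0.85/(4×5.67×10⁻⁸×0.826²)]^(1/4) = 293.99 K.
T₂ = [1360×0.57/(4×5.67×10⁻⁸×5.60²)]^(1/4) = 102.18 K.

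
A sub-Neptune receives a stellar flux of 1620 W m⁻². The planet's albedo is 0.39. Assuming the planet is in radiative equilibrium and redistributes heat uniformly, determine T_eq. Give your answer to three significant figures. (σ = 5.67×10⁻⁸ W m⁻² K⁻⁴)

T_eq ≈ 257 K

Energy balance: absorbed = emitted ⇒ πR²·S(1−A) = 4πR²·σT_eq⁴, so T_eq⁴ = S(1−A)/(4σ).
T_eq = [1620 × 0.61 / (4 × 5.67×10⁻⁸)]^(1/4) = (4.36×10⁹)^(1/4) = 257 K.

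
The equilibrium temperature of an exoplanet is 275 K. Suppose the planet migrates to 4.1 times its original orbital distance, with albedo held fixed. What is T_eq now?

T_eq ≈ 136 K

T_eq ∝ L^(1/4) · d^(−1/2).
T′ = 275 / 4.1^(1/2) = 136 K.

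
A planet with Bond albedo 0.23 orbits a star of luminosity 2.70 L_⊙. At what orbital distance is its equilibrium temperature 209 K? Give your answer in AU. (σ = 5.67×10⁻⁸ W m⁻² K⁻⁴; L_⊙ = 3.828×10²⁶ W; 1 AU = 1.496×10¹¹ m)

L = 2.70 × 3.828×10²⁶ = 1.03×10²⁷ W.
From T_eq⁴ = L(1−A)/(16πσd²): d = √[L(1−A)/(16πσT_eq⁴)].
d = √[1.03×10²⁷ × 0.77 / (16π × 5.67×10⁻⁸ × (209)⁴)] = 3.83×10¹¹ m = 2.56 AU.

d ≈ 2.56 AU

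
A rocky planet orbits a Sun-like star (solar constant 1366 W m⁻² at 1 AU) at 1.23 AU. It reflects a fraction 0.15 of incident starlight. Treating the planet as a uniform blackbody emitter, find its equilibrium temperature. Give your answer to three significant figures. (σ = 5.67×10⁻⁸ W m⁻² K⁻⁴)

Flux at 1.23 AU: S = 1366/1.23² = 903 W m⁻².
Energy balance: absorbed = emitted ⇒ πR²·S(1−A) = 4πR²·σT_eq⁴, so T_eq⁴ = S(1−A)/(4σ).
T_eq = [903 × 0.85 / (4 × 5.67×10⁻⁸)]^(1/4) = (3.38×10⁹)^(1/4) = 241 K.

T_eq ≈ 241 K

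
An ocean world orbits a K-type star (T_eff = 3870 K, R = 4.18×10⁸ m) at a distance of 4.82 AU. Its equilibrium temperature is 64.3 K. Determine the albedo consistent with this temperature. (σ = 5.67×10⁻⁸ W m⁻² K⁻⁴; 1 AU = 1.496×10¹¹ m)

A ≈ 0.09

d = 4.82 AU = 7.21×10¹¹ m.
L = 4πR_⋆²σT_⋆⁴ = 4π(4.18×10⁸)² × 5.67×10⁻⁸ × (3870)⁴ = 2.79×10²⁵ W.
S = L/(4πd²) = 4.27 W m⁻².
From T_eq⁴ = S(1−A)/(4σ): 1−A = 4σT_eq⁴/S.
1−A = 4 × 5.67×10⁻⁸ × (64.3)⁴ / 4.27 = 0.907.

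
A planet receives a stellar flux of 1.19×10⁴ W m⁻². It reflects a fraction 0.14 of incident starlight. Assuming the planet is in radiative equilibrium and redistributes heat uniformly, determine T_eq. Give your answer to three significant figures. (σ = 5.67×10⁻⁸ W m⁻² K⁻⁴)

T_eq ≈ 461 K

Energy balance: absorbed = emitted ⇒ πR²·S(1−A) = 4πR²·σT_eq⁴, so T_eq⁴ = S(1−A)/(4σ).
T_eq = [1.19×10⁴ × 0.86 / (4 × 5.67×10⁻⁸)]^(1/4) = (4.51×10¹⁰)^(1/4) = 461 K.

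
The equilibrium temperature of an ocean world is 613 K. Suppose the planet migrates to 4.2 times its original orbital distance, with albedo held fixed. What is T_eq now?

T_eq ≈ 299 K

T_eq ∝ L^(1/4) · d^(−1/2).
T′ = 613 / 4.2^(1/2) = 299 K.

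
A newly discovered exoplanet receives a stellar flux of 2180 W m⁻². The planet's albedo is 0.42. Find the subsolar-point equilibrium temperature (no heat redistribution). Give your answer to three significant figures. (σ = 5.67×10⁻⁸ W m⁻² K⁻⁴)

At the subsolar point the surface absorbs S(1−A) and emits σT⁴ per unit area — no factor of 4, since only the local patch is in balance.
T = [2180 × 0.58 / 5.67×10⁻⁸]^(1/4) = (2.23×10¹⁰)^(1/4) = 386 K.

T_ss ≈ 386 K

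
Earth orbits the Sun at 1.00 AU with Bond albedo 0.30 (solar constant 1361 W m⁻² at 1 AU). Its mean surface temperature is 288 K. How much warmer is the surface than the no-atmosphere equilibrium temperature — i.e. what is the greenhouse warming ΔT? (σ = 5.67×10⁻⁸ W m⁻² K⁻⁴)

S = 1361/1.00² = 1361 W m⁻².
T_eq = [S(1−A)/(4σ)]^(1/4) = [1361×0.70/(4×5.67×10⁻⁸)]^(1/4) = 254.6 K.
ΔT = T_surf − T_eq = 288 − 254.6.

ΔT ≈ 33.4 K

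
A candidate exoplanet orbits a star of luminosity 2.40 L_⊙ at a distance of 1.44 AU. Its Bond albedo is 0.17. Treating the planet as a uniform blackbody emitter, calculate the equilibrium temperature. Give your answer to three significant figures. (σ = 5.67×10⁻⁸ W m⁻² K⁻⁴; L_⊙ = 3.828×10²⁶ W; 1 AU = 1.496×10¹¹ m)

d = 1.44 AU = 2.15×10¹¹ m.
L = 2.40 × 3.828×10²⁶ = 9.19×10²⁶ W.
Flux: S = L/(4πd²) = 9.19×10²⁶/(4π×(2.15×10¹¹)²) = 1580 W m⁻².
Energy balance: absorbed = emitted ⇒ πR²·S(1−A) = 4πR²·σT_eq⁴, so T_eq⁴ = S(1−A)/(4σ).
T_eq = [1580 × 0.83 / (4 × 5.67×10⁻⁸)]^(1/4) = (5.77×10⁹)^(1/4) = 276 K.

T_eq ≈ 276 K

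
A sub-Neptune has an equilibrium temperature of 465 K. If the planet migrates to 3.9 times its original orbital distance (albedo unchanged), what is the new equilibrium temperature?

T_eq ≈ 235 K

T_eq ∝ L^(1/4) · d^(−1/2).
T′ = 465 / 3.9^(1/2) = 235 K.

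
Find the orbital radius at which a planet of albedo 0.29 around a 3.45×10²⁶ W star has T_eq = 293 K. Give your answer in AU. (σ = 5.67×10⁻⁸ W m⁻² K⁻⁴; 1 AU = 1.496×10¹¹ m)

From T_eq⁴ = L(1−A)/(16πσd²): d = √[L(1−A)/(16πσT_eq⁴)].
d = √[3.45×10²⁶ × 0.71 / (16π × 5.67×10⁻⁸ × (293)⁴)] = 1.08×10¹¹ m = 0.722 AU.

d ≈ 0.722 AU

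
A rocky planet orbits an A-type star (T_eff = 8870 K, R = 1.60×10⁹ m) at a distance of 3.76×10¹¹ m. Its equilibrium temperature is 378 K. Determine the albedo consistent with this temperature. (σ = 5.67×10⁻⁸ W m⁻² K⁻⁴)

L = 4πR_⋆²σT_⋆⁴ = 4π(1.60×10⁹)² × 5.67×10⁻⁸ × (8870)⁴ = 1.13×10²⁸ W.
S = L/(4πd²) = 6360 W m⁻².
From T_eq⁴ = S(1−A)/(4σ): 1−A = 4σT_eq⁴/S.
1−A = 4 × 5.67×10⁻⁸ × (378)⁴ / 6360 = 0.729.

A ≈ 0.27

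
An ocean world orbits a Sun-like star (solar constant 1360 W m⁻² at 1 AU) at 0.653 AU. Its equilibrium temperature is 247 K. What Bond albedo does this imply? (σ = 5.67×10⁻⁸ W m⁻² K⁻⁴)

A ≈ 0.74

Flux at 0.653 AU: S = 1360/0.653² = 3190 W m⁻².
From T_eq⁴ = S(1−A)/(4σ): 1−A = 4σT_eq⁴/S.
1−A = 4 × 5.67×10⁻⁸ × (247)⁴ / 3190 = 0.265.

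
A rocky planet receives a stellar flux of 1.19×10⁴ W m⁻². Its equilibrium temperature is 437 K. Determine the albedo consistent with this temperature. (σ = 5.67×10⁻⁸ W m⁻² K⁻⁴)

From T_eq⁴ = S(1−A)/(4σ): 1−A = 4σT_eq⁴/S.
1−A = 4 × 5.67×10⁻⁸ × (437)⁴ / 1.19×10⁴ = 0.695.

A ≈ 0.30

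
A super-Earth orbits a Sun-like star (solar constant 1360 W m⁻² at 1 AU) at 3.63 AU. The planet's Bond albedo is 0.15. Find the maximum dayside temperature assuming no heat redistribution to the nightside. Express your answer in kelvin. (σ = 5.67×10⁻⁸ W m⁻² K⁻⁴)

Flux at 3.63 AU: S = 1360/3.63² = 103 W m⁻².
With no redistribution each surface element balances locally: S(1−A) = σT⁴.
T = [103 × 0.85 / 5.67×10⁻⁸]^(1/4) = (1.55×10⁹)^(1/4) = 198 K.

T_ss ≈ 198 K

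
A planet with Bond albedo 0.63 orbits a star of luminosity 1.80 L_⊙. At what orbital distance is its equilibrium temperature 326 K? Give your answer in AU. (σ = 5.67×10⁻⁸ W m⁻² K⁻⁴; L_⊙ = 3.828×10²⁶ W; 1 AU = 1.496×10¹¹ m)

L = 1.80 × 3.828×10²⁶ = 6.89×10²⁶ W.
From T_eq⁴ = L(1−A)/(16πσd²): d = √[L(1−A)/(16πσT_eq⁴)].
d = √[6.89×10²⁶ × 0.37 / (16π × 5.67×10⁻⁸ × (326)⁴)] = 8.90×10¹⁰ m = 0.595 AU.

d ≈ 0.595 AU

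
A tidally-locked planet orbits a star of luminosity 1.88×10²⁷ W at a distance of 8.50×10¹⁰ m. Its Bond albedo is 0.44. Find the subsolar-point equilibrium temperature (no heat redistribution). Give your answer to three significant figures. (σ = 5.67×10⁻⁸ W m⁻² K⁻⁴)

T_ss ≈ 672 K

Flux: S = L/(4πd²) = 1.88×10²⁷/(4π×(8.50×10¹⁰)²) = 2.07×10⁴ W m⁻².
At the subsolar point the surface absorbs S(1−A) and emits σT⁴ per unit area — no factor of 4, since only the local patch is in balance.
T = [2.07×10⁴ × 0.56 / 5.67×10⁻⁸]^(1/4) = (2.05×10¹¹)^(1/4) = 672 K.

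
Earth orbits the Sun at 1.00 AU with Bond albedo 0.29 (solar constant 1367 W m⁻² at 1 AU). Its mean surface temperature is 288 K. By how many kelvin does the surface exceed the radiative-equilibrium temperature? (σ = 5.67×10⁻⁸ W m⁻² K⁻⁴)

ΔT ≈ 32.2 K

S = 1367/1.00² = 1367 W m⁻².
T_eq = [S(1−A)/(4σ)]^(1/4) = [1367×0.71/(4×5.67×10⁻⁸)]^(1/4) = 255.8 K.
ΔT = T_surf − T_eq = 288 − 255.8.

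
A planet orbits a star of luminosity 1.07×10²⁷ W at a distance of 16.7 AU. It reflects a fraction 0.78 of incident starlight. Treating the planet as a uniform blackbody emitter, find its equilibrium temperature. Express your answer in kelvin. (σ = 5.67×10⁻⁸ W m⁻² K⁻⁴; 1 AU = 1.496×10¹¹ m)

T_eq ≈ 60.3 K

d = 16.7 AU = 2.50×10¹² m.
Flux: S = L/(4πd²) = 1.07×10²⁷/(4π×(2.50×10¹²)²) = 13.6 W m⁻².
Energy balance: absorbed = emitted ⇒ πR²·S(1−A) = 4πR²·σT_eq⁴, so T_eq⁴ = S(1−A)/(4σ).
T_eq = [13.6 × 0.22 / (4 × 5.67×10⁻⁸)]^(1/4) = (1.32×10⁷)^(1/4) = 60.3 K.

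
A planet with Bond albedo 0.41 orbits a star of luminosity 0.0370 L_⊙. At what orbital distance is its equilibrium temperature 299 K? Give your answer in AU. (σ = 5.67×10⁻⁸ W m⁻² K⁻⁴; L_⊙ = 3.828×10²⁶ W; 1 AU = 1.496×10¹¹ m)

d ≈ 0.128 AU

L = 0.0370 × 3.828×10²⁶ = 1.42×10²⁵ W.
From T_eq⁴ = L(1−A)/(16πσd²): d = √[L(1−A)/(16πσT_eq⁴)].
d = √[1.42×10²⁵ × 0.59 / (16π × 5.67×10⁻⁸ × (299)⁴)] = 1.92×10¹⁰ m = 0.128 AU.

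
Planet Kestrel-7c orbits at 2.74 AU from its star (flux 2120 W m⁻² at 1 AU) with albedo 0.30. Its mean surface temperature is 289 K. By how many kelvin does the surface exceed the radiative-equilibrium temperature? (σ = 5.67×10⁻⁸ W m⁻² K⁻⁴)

ΔT ≈ 117.2 K

S = 2120/2.74² = 282.4 W m⁻².
T_eq = [S(1−A)/(4σ)]^(1/4) = [282.4×0.70/(4×5.67×10⁻⁸)]^(1/4) = 171.8 K.
ΔT = T_surf − T_eq = 289 − 171.8.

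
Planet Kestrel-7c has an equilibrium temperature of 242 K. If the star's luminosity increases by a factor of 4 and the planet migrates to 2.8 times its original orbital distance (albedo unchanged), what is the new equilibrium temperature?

T_eq ≈ 205 K

T_eq ∝ L^(1/4) · d^(−1/2).
T′ = 242 × 4^(1/4) / 2.8^(1/2) = 205 K.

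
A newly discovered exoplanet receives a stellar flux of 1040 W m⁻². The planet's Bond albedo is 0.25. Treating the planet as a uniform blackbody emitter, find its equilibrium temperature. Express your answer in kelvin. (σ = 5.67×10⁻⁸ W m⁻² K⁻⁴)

T_eq ≈ 242 K

Energy balance: absorbed = emitted ⇒ πR²·S(1−A) = 4πR²·σT_eq⁴, so T_eq⁴ = S(1−A)/(4σ).
T_eq = [1040 × 0.75 / (4 × 5.67×10⁻⁸)]^(1/4) = (3.44×10⁹)^(1/4) = 242 K.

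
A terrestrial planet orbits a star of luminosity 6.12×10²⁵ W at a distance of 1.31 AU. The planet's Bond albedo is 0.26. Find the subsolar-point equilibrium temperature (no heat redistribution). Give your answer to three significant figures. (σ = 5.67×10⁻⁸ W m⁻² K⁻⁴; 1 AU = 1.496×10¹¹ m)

d = 1.31 AU = 1.96×10¹¹ m.
Flux: S = L/(4πd²) = 6.12×10²⁵/(4π×(1.96×10¹¹)²) = 127 W m⁻².
At the subsolar point the surface absorbs S(1−A) and emits σT⁴ per unit area — no factor of 4, since only the local patch is in balance.
T = [127 × 0.74 / 5.67×10⁻⁸]^(1/4) = (1.65×10⁹)^(1/4) = 202 K.

T_ss ≈ 202 K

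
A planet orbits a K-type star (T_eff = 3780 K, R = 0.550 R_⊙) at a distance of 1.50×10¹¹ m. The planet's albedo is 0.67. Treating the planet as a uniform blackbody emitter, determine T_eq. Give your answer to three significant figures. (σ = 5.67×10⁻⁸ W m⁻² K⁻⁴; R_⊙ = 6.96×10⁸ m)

T_eq ≈ 102 K

R_⋆ = 0.550 × 6.96×10⁸ = 3.83×10⁸ m.
L = 4πR_⋆²σT_⋆⁴ = 4π(3.83×10⁸)² × 5.67×10⁻⁸ × (3780)⁴ = 2.13×10²⁵ W.
S = L/(4πd²) = 75.4 W m⁻².
Energy balance: absorbed = emitted ⇒ πR²·S(1−A) = 4πR²·σT_eq⁴, so T_eq⁴ = S(1−A)/(4σ).
T_eq = [75.4 × 0.33 / (4 × 5.67×10⁻⁸)]^(1/4) = (1.10×10⁸)^(1/4) = 102 K.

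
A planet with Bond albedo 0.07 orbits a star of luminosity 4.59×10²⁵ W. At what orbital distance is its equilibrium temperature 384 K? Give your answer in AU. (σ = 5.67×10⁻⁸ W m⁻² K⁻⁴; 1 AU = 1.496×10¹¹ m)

d ≈ 0.175 AU

From T_eq⁴ = L(1−A)/(16πσd²): d = √[L(1−A)/(16πσT_eq⁴)].
d = √[4.59×10²⁵ × 0.93 / (16π × 5.67×10⁻⁸ × (384)⁴)] = 2.62×10¹⁰ m = 0.175 AU.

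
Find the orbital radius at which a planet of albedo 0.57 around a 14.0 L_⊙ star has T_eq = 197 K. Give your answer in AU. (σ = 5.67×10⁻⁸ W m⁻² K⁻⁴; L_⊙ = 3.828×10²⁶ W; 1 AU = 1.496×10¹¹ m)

d ≈ 4.90 AU

L = 14.0 × 3.828×10²⁶ = 5.36×10²⁷ W.
From T_eq⁴ = L(1−A)/(16πσd²): d = √[L(1−A)/(16πσT_eq⁴)].
d = √[5.36×10²⁷ × 0.43 / (16π × 5.67×10⁻⁸ × (197)⁴)] = 7.33×10¹¹ m = 4.90 AU.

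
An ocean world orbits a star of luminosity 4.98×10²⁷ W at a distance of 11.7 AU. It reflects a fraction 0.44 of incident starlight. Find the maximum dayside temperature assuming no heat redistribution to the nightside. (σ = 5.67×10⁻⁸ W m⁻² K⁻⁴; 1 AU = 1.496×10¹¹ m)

d = 11.7 AU = 1.75×10¹² m.
Flux: S = L/(4πd²) = 4.98×10²⁷/(4π×(1.75×10¹²)²) = 129 W m⁻².
With no redistribution each surface element balances locally: S(1−A) = σT⁴.
T = [129 × 0.56 / 5.67×10⁻⁸]^(1/4) = (1.28×10⁹)^(1/4) = 189 K.

T_ss ≈ 189 K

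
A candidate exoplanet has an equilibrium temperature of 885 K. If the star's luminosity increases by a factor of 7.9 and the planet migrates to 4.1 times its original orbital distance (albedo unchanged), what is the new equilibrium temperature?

T_eq ∝ L^(1/4) · d^(−1/2).
T′ = 885 × 7.9^(1/4) / 4.1^(1/2) = 733 K.

T_eq ≈ 733 K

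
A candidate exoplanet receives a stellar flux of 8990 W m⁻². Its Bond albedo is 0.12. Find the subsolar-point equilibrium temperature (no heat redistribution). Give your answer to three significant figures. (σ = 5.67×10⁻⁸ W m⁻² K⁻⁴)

T_ss ≈ 611 K

At the subsolar point the surface absorbs S(1−A) and emits σT⁴ per unit area — no factor of 4, since only the local patch is in balance.
T = [8990 × 0.88 / 5.67×10⁻⁸]^(1/4) = (1.40×10¹¹)^(1/4) = 611 K.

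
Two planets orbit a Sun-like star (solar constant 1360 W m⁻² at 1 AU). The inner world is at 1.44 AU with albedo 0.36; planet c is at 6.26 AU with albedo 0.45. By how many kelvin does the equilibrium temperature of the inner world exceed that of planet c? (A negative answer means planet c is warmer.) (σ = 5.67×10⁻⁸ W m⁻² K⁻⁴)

ΔT ≈ 111.6 K

T_eq = [S₀(1−A)/(4σd²)]^(1/4), so T ∝ (1−A)^(1/4) / √d.
T₁ = [1360×0.64/(4×5.67×10⁻⁸×1.44²)]^(1/4) = 207.41 K.
T₂ = [1360×0.55/(4×5.67×10⁻⁸×6.26²)]^(1/4) = 95.78 K.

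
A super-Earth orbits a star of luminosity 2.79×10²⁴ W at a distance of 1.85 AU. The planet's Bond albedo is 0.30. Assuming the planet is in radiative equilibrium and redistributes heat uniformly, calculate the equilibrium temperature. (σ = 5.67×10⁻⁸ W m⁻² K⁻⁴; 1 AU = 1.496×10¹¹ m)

d = 1.85 AU = 2.77×10¹¹ m.
Flux: S = L/(4πd²) = 2.79×10²⁴/(4π×(2.77×10¹¹)²) = 2.90 W m⁻².
Energy balance: absorbed = emitted ⇒ πR²·S(1−A) = 4πR²·σT_eq⁴, so T_eq⁴ = S(1−A)/(4σ).
T_eq = [2.90 × 0.70 / (4 × 5.67×10⁻⁸)]^(1/4) = (8.95×10⁶)^(1/4) = 54.7 K.

T_eq ≈ 54.7 K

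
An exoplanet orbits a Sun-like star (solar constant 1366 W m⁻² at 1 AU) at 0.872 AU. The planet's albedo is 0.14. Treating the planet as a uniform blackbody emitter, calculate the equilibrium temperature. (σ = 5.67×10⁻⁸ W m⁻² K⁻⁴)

Flux at 0.872 AU: S = 1366/0.872² = 1800 W m⁻².
Energy balance: absorbed = emitted ⇒ πR²·S(1−A) = 4πR²·σT_eq⁴, so T_eq⁴ = S(1−A)/(4σ).
T_eq = [1800 × 0.86 / (4 × 5.67×10⁻⁸)]^(1/4) = (6.81×10⁹)^(1/4) = 287 K.

T_eq ≈ 287 K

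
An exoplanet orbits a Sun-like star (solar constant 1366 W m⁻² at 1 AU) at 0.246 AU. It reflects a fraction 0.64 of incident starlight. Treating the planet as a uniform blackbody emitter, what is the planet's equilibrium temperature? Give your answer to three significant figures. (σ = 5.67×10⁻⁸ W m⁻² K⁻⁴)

Flux at 0.246 AU: S = 1366/0.246² = 2.26×10⁴ W m⁻².
Energy balance: absorbed = emitted ⇒ πR²·S(1−A) = 4πR²·σT_eq⁴, so T_eq⁴ = S(1−A)/(4σ).
T_eq = [2.26×10⁴ × 0.36 / (4 × 5.67×10⁻⁸)]^(1/4) = (3.58×10¹⁰)^(1/4) = 435 K.

T_eq ≈ 435 K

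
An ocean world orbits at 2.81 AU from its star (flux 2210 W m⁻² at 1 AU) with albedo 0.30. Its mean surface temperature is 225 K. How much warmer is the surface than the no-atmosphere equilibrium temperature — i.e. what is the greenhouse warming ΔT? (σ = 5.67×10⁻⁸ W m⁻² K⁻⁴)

S = 2210/2.81² = 279.9 W m⁻².
T_eq = [S(1−A)/(4σ)]^(1/4) = [279.9×0.70/(4×5.67×10⁻⁸)]^(1/4) = 171.4 K.
ΔT = T_surf − T_eq = 225 − 171.4.

ΔT ≈ 53.6 K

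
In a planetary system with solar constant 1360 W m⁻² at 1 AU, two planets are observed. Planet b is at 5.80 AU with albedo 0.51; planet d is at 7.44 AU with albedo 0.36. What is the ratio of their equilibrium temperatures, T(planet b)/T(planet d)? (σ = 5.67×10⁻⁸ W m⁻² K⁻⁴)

T₁/T₂ ≈ 1.059

T_eq = [S₀(1−A)/(4σd²)]^(1/4), so T ∝ (1−A)^(1/4) / √d.
T₁ = [1360×0.49/(4×5.67×10⁻⁸×5.80²)]^(1/4) = 96.67 K.
T₂ = [1360×0.64/(4×5.67×10⁻⁸×7.44²)]^(1/4) = 91.25 K.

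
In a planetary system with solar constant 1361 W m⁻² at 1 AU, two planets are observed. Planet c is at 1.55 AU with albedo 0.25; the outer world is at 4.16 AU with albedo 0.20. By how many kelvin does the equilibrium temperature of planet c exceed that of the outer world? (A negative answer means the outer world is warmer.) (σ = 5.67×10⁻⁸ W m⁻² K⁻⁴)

ΔT ≈ 79.0 K

T_eq = [S₀(1−A)/(4σd²)]^(1/4), so T ∝ (1−A)^(1/4) / √d.
T₁ = [1361×0.75/(4×5.67×10⁻⁸×1.55²)]^(1/4) = 208.04 K.
T₂ = [1361×0.80/(4×5.67×10⁻⁸×4.16²)]^(1/4) = 129.06 K.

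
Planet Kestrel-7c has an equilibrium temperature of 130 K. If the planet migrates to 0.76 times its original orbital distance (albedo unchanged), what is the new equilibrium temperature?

T_eq ∝ L^(1/4) · d^(−1/2).
T′ = 130 / 0.76^(1/2) = 149 K.

T_eq ≈ 149 K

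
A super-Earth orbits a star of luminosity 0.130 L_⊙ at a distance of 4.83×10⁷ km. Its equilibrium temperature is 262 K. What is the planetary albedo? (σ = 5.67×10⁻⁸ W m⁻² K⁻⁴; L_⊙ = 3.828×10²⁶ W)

A ≈ 0.37

d = 4.83×10⁷ km = 4.83×10¹⁰ m.
L = 0.130 × 3.828×10²⁶ = 4.98×10²⁵ W.
Flux: S = L/(4πd²) = 4.98×10²⁵/(4π×(4.83×10¹⁰)²) = 1700 W m⁻².
From T_eq⁴ = S(1−A)/(4σ): 1−A = 4σT_eq⁴/S.
1−A = 4 × 5.67×10⁻⁸ × (262)⁴ / 1700 = 0.630.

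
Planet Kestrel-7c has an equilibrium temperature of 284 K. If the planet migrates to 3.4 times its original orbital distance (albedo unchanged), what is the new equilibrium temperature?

T_eq ∝ L^(1/4) · d^(−1/2).
T′ = 284 / 3.4^(1/2) = 154 K.

T_eq ≈ 154 K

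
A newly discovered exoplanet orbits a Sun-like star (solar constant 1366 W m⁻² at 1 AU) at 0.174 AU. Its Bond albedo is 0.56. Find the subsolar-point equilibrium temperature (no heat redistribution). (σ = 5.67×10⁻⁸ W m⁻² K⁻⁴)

T_ss ≈ 769 K

Flux at 0.174 AU: S = 1366/0.174² = 4.51×10⁴ W m⁻².
At the subsolar point the surface absorbs S(1−A) and emits σT⁴ per unit area — no factor of 4, since only the local patch is in balance.
T = [4.51×10⁴ × 0.44 / 5.67×10⁻⁸]^(1/4) = (3.50×10¹¹)^(1/4) = 769 K.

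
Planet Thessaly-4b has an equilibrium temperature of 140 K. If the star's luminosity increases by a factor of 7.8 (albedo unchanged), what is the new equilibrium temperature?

T_eq ∝ L^(1/4) · d^(−1/2).
T′ = 140 × 7.8^(1/4) = 234 K.

T_eq ≈ 234 K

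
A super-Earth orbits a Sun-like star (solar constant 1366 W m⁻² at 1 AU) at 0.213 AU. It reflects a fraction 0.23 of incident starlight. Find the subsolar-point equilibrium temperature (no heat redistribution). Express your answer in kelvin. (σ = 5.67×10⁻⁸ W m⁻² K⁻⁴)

Flux at 0.213 AU: S = 1366/0.213² = 3.01×10⁴ W m⁻².
At the subsolar point the surface absorbs S(1−A) and emits σT⁴ per unit area — no factor of 4, since only the local patch is in balance.
T = [3.01×10⁴ × 0.77 / 5.67×10⁻⁸]^(1/4) = (4.09×10¹¹)^(1/4) = 800 K.

T_ss ≈ 800 K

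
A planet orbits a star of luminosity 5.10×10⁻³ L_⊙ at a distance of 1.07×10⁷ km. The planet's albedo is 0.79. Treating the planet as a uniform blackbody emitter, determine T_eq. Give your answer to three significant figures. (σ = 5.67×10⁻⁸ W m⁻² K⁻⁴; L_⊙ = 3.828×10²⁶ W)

d = 1.07×10⁷ km = 1.07×10¹⁰ m.
L = 5.10×10⁻³ × 3.828×10²⁶ = 1.95×10²⁴ W.
Flux: S = L/(4πd²) = 1.95×10²⁴/(4π×(1.07×10¹⁰)²) = 1360 W m⁻².
Energy balance: absorbed = emitted ⇒ πR²·S(1−A) = 4πR²·σT_eq⁴, so T_eq⁴ = S(1−A)/(4σ).
T_eq = [1360 × 0.21 / (4 × 5.67×10⁻⁸)]^(1/4) = (1.26×10⁹)^(1/4) = 188 K.

T_eq ≈ 188 K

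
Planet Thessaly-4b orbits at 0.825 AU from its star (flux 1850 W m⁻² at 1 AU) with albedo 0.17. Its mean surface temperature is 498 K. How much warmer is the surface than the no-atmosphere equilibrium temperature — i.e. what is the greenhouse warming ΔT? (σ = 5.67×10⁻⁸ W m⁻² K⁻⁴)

ΔT ≈ 182.2 K

S = 1850/0.825² = 2718 W m⁻².
T_eq = [S(1−A)/(4σ)]^(1/4) = [2718×0.83/(4×5.67×10⁻⁸)]^(1/4) = 315.8 K.
ΔT = T_surf − T_eq = 498 − 315.8.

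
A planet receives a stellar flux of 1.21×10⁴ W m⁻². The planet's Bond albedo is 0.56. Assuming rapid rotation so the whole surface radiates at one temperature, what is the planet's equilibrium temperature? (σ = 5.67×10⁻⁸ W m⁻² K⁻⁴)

Energy balance: absorbed = emitted ⇒ πR²·S(1−A) = 4πR²·σT_eq⁴, so T_eq⁴ = S(1−A)/(4σ).
T_eq = [1.21×10⁴ × 0.44 / (4 × 5.67×10⁻⁸)]^(1/4) = (2.35×10¹⁰)^(1/4) = 391 K.

T_eq ≈ 391 K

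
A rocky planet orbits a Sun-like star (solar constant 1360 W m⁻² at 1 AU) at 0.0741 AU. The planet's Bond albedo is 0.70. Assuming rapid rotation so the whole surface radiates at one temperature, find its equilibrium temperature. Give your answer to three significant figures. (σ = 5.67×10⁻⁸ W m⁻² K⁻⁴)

T_eq ≈ 757 K

Flux at 0.0741 AU: S = 1360/0.0741² = 2.48×10⁵ W m⁻².
Energy balance: absorbed = emitted ⇒ πR²·S(1−A) = 4πR²·σT_eq⁴, so T_eq⁴ = S(1−A)/(4σ).
T_eq = [2.48×10⁵ × 0.30 / (4 × 5.67×10⁻⁸)]^(1/4) = (3.28×10¹¹)^(1/4) = 757 K.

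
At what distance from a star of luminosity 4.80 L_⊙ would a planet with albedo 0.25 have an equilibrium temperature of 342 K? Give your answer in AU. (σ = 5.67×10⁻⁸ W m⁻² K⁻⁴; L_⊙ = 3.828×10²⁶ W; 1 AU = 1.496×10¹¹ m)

d ≈ 1.26 AU

L = 4.80 × 3.828×10²⁶ = 1.84×10²⁷ W.
From T_eq⁴ = L(1−A)/(16πσd²): d = √[L(1−A)/(16πσT_eq⁴)].
d = √[1.84×10²⁷ × 0.75 / (16π × 5.67×10⁻⁸ × (342)⁴)] = 1.88×10¹¹ m = 1.26 AU.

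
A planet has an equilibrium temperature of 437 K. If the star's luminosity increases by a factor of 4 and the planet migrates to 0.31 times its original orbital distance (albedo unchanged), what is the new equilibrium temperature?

T_eq ∝ L^(1/4) · d^(−1/2).
T′ = 437 × 4^(1/4) / 0.31^(1/2) = 1110 K.

T_eq ≈ 1110 K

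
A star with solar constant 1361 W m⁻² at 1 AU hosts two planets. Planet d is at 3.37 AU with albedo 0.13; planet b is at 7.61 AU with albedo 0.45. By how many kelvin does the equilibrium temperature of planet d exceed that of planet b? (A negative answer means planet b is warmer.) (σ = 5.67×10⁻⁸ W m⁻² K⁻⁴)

T_eq = [S₀(1−A)/(4σd²)]^(1/4), so T ∝ (1−A)^(1/4) / √d.
T₁ = [1361×0.87/(4×5.67×10⁻⁸×3.37²)]^(1/4) = 146.43 K.
T₂ = [1361×0.55/(4×5.67×10⁻⁸×7.61²)]^(1/4) = 86.89 K.

ΔT ≈ 59.5 K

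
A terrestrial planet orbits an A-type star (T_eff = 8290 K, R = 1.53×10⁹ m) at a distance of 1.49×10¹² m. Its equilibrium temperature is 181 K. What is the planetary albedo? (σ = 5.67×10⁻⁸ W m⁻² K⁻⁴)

L = 4πR_⋆²σT_⋆⁴ = 4π(1.53×10⁹)² × 5.67×10⁻⁸ × (8290)⁴ = 7.88×10²⁷ W.
S = L/(4πd²) = 282 W m⁻².
From T_eq⁴ = S(1−A)/(4σ): 1−A = 4σT_eq⁴/S.
1−A = 4 × 5.67×10⁻⁸ × (181)⁴ / 282 = 0.862.

A ≈ 0.14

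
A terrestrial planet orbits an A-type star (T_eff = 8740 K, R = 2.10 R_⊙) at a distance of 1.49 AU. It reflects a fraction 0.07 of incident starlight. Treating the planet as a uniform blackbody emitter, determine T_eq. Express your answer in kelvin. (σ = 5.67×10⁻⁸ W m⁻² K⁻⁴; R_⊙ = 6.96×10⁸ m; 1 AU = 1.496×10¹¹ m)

T_eq ≈ 491 K

R_⋆ = 2.10 × 6.96×10⁸ = 1.46×10⁹ m.
d = 1.49 AU = 2.23×10¹¹ m.
L = 4πR_⋆²σT_⋆⁴ = 4π(1.46×10⁹)² × 5.67×10⁻⁸ × (8740)⁴ = 8.88×10²⁷ W.
S = L/(4πd²) = 1.42×10⁴ W m⁻².
Energy balance: absorbed = emitted ⇒ πR²·S(1−A) = 4πR²·σT_eq⁴, so T_eq⁴ = S(1−A)/(4σ).
T_eq = [1.42×10⁴ × 0.93 / (4 × 5.67×10⁻⁸)]^(1/4) = (5.83×10¹⁰)^(1/4) = 491 K.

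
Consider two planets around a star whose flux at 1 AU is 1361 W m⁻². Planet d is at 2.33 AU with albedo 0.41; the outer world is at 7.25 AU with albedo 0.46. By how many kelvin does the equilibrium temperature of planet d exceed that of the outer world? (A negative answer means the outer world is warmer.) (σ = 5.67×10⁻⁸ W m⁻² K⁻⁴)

T_eq = [S₀(1−A)/(4σd²)]^(1/4), so T ∝ (1−A)^(1/4) / √d.
T₁ = [1361×0.59/(4×5.67×10⁻⁸×2.33²)]^(1/4) = 159.80 K.
T₂ = [1361×0.54/(4×5.67×10⁻⁸×7.25²)]^(1/4) = 88.61 K.

ΔT ≈ 71.2 K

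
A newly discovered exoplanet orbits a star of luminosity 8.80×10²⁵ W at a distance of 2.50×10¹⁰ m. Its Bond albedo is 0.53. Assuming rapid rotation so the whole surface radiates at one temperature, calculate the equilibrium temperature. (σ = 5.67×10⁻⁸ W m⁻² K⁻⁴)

Flux: S = L/(4πd²) = 8.80×10²⁵/(4π×(2.50×10¹⁰)²) = 1.12×10⁴ W m⁻².
Energy balance: absorbed = emitted ⇒ πR²·S(1−A) = 4πR²·σT_eq⁴, so T_eq⁴ = S(1−A)/(4σ).
T_eq = [1.12×10⁴ × 0.47 / (4 × 5.67×10⁻⁸)]^(1/4) = (2.32×10¹⁰)^(1/4) = 390 K.

T_eq ≈ 390 K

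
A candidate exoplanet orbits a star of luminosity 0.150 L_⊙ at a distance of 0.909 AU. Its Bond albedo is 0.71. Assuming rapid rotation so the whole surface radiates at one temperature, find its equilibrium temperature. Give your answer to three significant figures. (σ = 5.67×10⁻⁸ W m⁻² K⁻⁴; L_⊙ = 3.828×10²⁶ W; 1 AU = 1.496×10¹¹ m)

d = 0.909 AU = 1.36×10¹¹ m.
L = 0.150 × 3.828×10²⁶ = 5.74×10²⁵ W.
Flux: S = L/(4πd²) = 5.74×10²⁵/(4π×(1.36×10¹¹)²) = 247 W m⁻².
Energy balance: absorbed = emitted ⇒ πR²·S(1−A) = 4πR²·σT_eq⁴, so T_eq⁴ = S(1−A)/(4σ).
T_eq = [247 × 0.29 / (4 × 5.67×10⁻⁸)]^(1/4) = (3.16×10⁸)^(1/4) = 133 K.

T_eq ≈ 133 K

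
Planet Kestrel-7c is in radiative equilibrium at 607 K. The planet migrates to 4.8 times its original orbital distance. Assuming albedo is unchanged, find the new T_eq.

T_eq ≈ 277 K

T_eq ∝ L^(1/4) · d^(−1/2).
T′ = 607 / 4.8^(1/2) = 277 K.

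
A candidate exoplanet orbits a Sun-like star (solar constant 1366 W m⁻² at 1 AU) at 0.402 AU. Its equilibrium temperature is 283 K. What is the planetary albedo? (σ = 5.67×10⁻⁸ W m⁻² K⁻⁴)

Flux at 0.402 AU: S = 1366/0.402² = 8450 W m⁻².
From T_eq⁴ = S(1−A)/(4σ): 1−A = 4σT_eq⁴/S.
1−A = 4 × 5.67×10⁻⁸ × (283)⁴ / 8450 = 0.172.

A ≈ 0.83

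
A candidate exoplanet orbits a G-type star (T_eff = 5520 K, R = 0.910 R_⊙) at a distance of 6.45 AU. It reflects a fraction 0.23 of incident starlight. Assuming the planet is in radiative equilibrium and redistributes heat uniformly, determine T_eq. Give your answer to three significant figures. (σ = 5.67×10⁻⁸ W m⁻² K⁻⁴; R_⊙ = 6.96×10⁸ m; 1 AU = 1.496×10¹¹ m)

T_eq ≈ 93.7 K

R_⋆ = 0.910 × 6.96×10⁸ = 6.33×10⁸ m.
d = 6.45 AU = 9.65×10¹¹ m.
L = 4πR_⋆²σT_⋆⁴ = 4π(6.33×10⁸)² × 5.67×10⁻⁸ × (5520)⁴ = 2.65×10²⁶ W.
S = L/(4πd²) = 22.7 W m⁻².
Energy balance: absorbed = emitted ⇒ πR²·S(1−A) = 4πR²·σT_eq⁴, so T_eq⁴ = S(1−A)/(4σ).
T_eq = [22.7 × 0.77 / (4 × 5.67×10⁻⁸)]^(1/4) = (7.70×10⁷)^(1/4) = 93.7 K.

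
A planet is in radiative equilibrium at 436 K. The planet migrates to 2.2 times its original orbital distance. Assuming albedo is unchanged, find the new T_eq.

T_eq ∝ L^(1/4) · d^(−1/2).
T′ = 436 / 2.2^(1/2) = 294 K.

T_eq ≈ 294 K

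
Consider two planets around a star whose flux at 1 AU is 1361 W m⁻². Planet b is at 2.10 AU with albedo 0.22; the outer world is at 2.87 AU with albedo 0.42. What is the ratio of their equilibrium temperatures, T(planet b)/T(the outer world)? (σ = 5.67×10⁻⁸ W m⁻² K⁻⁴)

T_eq = [S₀(1−A)/(4σd²)]^(1/4), so T ∝ (1−A)^(1/4) / √d.
T₁ = [1361×0.78/(4×5.67×10⁻⁸×2.10²)]^(1/4) = 180.50 K.
T₂ = [1361×0.58/(4×5.67×10⁻⁸×2.87²)]^(1/4) = 143.37 K.

T₁/T₂ ≈ 1.259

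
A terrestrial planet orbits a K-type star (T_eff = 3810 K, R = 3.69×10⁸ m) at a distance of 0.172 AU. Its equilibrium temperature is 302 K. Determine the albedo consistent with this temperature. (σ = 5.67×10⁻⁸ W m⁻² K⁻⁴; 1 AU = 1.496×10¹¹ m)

d = 0.172 AU = 2.57×10¹⁰ m.
L = 4πR_⋆²σT_⋆⁴ = 4π(3.69×10⁸)² × 5.67×10⁻⁸ × (3810)⁴ = 2.04×10²⁵ W.
S = L/(4πd²) = 2460 W m⁻².
From T_eq⁴ = S(1−A)/(4σ): 1−A = 4σT_eq⁴/S.
1−A = 4 × 5.67×10⁻⁸ × (302)⁴ / 2460 = 0.768.

A ≈ 0.23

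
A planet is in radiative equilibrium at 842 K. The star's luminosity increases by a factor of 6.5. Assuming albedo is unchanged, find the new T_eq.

T_eq ≈ 1340 K

T_eq ∝ L^(1/4) · d^(−1/2).
T′ = 842 × 6.5^(1/4) = 1340 K.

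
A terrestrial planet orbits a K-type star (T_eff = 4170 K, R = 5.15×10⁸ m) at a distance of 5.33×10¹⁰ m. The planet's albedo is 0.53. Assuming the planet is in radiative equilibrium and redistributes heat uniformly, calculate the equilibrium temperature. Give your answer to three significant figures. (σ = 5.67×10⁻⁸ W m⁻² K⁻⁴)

T_eq ≈ 240 K

L = 4πR_⋆²σT_⋆⁴ = 4π(5.15×10⁸)² × 5.67×10⁻⁸ × (4170)⁴ = 5.71×10²⁵ W.
S = L/(4πd²) = 1600 W m⁻².
Energy balance: absorbed = emitted ⇒ πR²·S(1−A) = 4πR²·σT_eq⁴, so T_eq⁴ = S(1−A)/(4σ).
T_eq = [1600 × 0.47 / (4 × 5.67×10⁻⁸)]^(1/4) = (3.32×10⁹)^(1/4) = 240 K.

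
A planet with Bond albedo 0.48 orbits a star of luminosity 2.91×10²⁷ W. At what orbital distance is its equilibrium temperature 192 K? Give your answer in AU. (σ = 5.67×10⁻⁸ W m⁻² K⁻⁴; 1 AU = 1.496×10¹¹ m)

From T_eq⁴ = L(1−A)/(16πσd²): d = √[L(1−A)/(16πσT_eq⁴)].
d = √[2.91×10²⁷ × 0.52 / (16π × 5.67×10⁻⁸ × (192)⁴)] = 6.25×10¹¹ m = 4.18 AU.

d ≈ 4.18 AU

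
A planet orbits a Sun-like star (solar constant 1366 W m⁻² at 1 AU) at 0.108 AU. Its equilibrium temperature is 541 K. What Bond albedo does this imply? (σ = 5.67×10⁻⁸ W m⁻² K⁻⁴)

A ≈ 0.83

Flux at 0.108 AU: S = 1366/0.108² = 1.17×10⁵ W m⁻².
From T_eq⁴ = S(1−A)/(4σ): 1−A = 4σT_eq⁴/S.
1−A = 4 × 5.67×10⁻⁸ × (541)⁴ / 1.17×10⁵ = 0.166.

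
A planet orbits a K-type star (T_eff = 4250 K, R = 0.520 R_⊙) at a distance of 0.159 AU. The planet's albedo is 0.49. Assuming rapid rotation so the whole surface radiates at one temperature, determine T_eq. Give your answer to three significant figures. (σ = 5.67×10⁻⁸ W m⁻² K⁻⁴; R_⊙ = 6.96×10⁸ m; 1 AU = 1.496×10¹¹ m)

R_⋆ = 0.520 × 6.96×10⁸ = 3.62×10⁸ m.
d = 0.159 AU = 2.38×10¹⁰ m.
L = 4πR_⋆²σT_⋆⁴ = 4π(3.62×10⁸)² × 5.67×10⁻⁸ × (4250)⁴ = 3.04×10²⁵ W.
S = L/(4πd²) = 4280 W m⁻².
Energy balance: absorbed = emitted ⇒ πR²·S(1−A) = 4πR²·σT_eq⁴, so T_eq⁴ = S(1−A)/(4σ).
T_eq = [4280 × 0.51 / (4 × 5.67×10⁻⁸)]^(1/4) = (9.63×10⁹)^(1/4) = 313 K.

T_eq ≈ 313 K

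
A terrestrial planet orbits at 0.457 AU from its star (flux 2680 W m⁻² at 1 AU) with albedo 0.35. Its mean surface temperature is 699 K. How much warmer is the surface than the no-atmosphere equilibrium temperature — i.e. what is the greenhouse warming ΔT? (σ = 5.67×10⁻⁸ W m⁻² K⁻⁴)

S = 2680/0.457² = 1.283×10⁴ W m⁻².
T_eq = [S(1−A)/(4σ)]^(1/4) = [1.283×10⁴×0.65/(4×5.67×10⁻⁸)]^(1/4) = 437.9 K.
ΔT = T_surf − T_eq = 699 − 437.9.

ΔT ≈ 261.1 K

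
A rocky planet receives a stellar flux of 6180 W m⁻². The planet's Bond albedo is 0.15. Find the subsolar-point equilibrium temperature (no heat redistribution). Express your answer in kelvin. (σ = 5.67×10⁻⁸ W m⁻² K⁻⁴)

T_ss ≈ 552 K

At the subsolar point the surface absorbs S(1−A) and emits σT⁴ per unit area — no factor of 4, since only the local patch is in balance.
T = [6180 × 0.85 / 5.67×10⁻⁸]^(1/4) = (9.26×10¹⁰)^(1/4) = 552 K.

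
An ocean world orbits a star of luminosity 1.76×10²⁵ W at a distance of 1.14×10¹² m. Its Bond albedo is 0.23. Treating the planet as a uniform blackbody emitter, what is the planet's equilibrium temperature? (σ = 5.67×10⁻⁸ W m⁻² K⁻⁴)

T_eq ≈ 43.7 K

Flux: S = L/(4πd²) = 1.76×10²⁵/(4π×(1.14×10¹²)²) = 1.08 W m⁻².
Energy balance: absorbed = emitted ⇒ πR²·S(1−A) = 4πR²·σT_eq⁴, so T_eq⁴ = S(1−A)/(4σ).
T_eq = [1.08 × 0.77 / (4 × 5.67×10⁻⁸)]^(1/4) = (3.66×10⁶)^(1/4) = 43.7 K.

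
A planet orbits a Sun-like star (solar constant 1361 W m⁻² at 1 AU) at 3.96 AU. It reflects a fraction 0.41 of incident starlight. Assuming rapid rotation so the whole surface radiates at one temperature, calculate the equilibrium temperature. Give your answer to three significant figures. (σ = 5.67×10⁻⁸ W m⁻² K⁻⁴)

Flux at 3.96 AU: S = 1361/3.96² = 86.8 W m⁻².
Energy balance: absorbed = emitted ⇒ πR²·S(1−A) = 4πR²·σT_eq⁴, so T_eq⁴ = S(1−A)/(4σ).
T_eq = [86.8 × 0.59 / (4 × 5.67×10⁻⁸)]^(1/4) = (2.26×10⁸)^(1/4) = 123 K.

T_eq ≈ 123 K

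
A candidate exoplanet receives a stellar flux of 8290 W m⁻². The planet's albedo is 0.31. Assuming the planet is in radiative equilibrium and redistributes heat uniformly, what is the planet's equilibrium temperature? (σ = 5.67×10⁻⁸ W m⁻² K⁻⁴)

T_eq ≈ 399 K

Energy balance: absorbed = emitted ⇒ πR²·S(1−A) = 4πR²·σT_eq⁴, so T_eq⁴ = S(1−A)/(4σ).
T_eq = [8290 × 0.69 / (4 × 5.67×10⁻⁸)]^(1/4) = (2.52×10¹⁰)^(1/4) = 399 K.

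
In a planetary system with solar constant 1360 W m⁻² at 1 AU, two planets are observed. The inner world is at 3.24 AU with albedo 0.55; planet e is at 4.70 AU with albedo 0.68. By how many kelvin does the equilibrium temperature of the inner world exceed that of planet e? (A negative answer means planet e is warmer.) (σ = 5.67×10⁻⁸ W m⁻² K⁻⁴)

T_eq = [S₀(1−A)/(4σd²)]^(1/4), so T ∝ (1−A)^(1/4) / √d.
T₁ = [1360×0.45/(4×5.67×10⁻⁸×3.24²)]^(1/4) = 126.62 K.
T₂ = [1360×0.32/(4×5.67×10⁻⁸×4.70²)]^(1/4) = 96.54 K.

ΔT ≈ 30.1 K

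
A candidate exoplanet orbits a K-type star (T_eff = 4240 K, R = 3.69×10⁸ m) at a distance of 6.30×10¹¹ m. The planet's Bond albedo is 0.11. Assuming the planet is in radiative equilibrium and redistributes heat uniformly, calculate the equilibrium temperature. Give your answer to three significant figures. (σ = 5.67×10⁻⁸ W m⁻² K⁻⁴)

T_eq ≈ 70.5 K

L = 4πR_⋆²σT_⋆⁴ = 4π(3.69×10⁸)² × 5.67×10⁻⁸ × (4240)⁴ = 3.14×10²⁵ W.
S = L/(4πd²) = 6.29 W m⁻².
Energy balance: absorbed = emitted ⇒ πR²·S(1−A) = 4πR²·σT_eq⁴, so T_eq⁴ = S(1−A)/(4σ).
T_eq = [6.29 × 0.89 / (4 × 5.67×10⁻⁸)]^(1/4) = (2.47×10⁷)^(1/4) = 70.5 K.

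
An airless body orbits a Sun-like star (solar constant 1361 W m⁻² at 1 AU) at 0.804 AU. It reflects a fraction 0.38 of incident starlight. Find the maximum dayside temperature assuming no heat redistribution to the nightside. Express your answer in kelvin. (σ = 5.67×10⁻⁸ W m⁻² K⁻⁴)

Flux at 0.804 AU: S = 1361/0.804² = 2110 W m⁻².
With no redistribution each surface element balances locally: S(1−A) = σT⁴.
T = [2110 × 0.62 / 5.67×10⁻⁸]^(1/4) = (2.30×10¹⁰)^(1/4) = 390 K.

T_ss ≈ 390 K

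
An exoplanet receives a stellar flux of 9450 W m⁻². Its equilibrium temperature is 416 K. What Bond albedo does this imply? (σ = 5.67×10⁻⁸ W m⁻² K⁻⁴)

A ≈ 0.28

From T_eq⁴ = S(1−A)/(4σ): 1−A = 4σT_eq⁴/S.
1−A = 4 × 5.67×10⁻⁸ × (416)⁴ / 9450 = 0.719.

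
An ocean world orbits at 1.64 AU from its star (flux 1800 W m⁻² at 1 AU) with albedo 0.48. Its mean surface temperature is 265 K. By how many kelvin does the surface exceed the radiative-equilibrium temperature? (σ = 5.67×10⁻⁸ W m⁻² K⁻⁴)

S = 1800/1.64² = 669.2 W m⁻².
T_eq = [S(1−A)/(4σ)]^(1/4) = [669.2×0.52/(4×5.67×10⁻⁸)]^(1/4) = 197.9 K.
ΔT = T_surf − T_eq = 265 − 197.9.

ΔT ≈ 67.1 K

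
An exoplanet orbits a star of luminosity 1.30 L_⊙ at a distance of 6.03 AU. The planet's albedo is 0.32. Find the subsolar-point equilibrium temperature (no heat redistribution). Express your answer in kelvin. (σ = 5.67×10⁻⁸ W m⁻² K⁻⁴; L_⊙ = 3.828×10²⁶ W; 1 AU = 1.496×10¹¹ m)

T_ss ≈ 155 K

d = 6.03 AU = 9.02×10¹¹ m.
L = 1.30 × 3.828×10²⁶ = 4.98×10²⁶ W.
Flux: S = L/(4πd²) = 4.98×10²⁶/(4π×(9.02×10¹¹)²) = 48.7 W m⁻².
At the subsolar point the surface absorbs S(1−A) and emits σT⁴ per unit area — no factor of 4, since only the local patch is in balance.
T = [48.7 × 0.68 / 5.67×10⁻⁸]^(1/4) = (5.84×10⁸)^(1/4) = 155 K.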